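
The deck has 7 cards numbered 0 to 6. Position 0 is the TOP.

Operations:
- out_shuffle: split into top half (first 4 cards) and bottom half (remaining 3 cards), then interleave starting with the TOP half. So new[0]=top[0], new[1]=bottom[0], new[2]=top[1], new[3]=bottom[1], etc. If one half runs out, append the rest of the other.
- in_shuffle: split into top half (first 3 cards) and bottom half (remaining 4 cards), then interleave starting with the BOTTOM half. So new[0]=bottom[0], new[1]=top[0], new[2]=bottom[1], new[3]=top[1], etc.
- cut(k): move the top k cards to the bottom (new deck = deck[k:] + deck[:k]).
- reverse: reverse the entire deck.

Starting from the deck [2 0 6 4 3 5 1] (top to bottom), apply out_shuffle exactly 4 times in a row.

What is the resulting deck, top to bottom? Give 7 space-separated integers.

Answer: 2 3 0 5 6 1 4

Derivation:
After op 1 (out_shuffle): [2 3 0 5 6 1 4]
After op 2 (out_shuffle): [2 6 3 1 0 4 5]
After op 3 (out_shuffle): [2 0 6 4 3 5 1]
After op 4 (out_shuffle): [2 3 0 5 6 1 4]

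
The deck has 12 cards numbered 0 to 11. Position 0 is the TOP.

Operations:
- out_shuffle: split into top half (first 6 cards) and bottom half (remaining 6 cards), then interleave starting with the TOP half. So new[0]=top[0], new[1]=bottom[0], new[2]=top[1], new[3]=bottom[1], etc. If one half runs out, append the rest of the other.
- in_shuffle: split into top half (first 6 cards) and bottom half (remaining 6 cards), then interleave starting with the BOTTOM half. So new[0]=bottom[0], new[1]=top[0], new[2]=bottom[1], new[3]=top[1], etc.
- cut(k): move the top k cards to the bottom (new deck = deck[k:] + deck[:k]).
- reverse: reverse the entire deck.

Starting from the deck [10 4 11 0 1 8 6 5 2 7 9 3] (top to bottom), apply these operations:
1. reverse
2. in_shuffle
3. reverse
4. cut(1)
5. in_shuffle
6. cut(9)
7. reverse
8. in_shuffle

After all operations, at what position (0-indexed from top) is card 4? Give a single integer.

After op 1 (reverse): [3 9 7 2 5 6 8 1 0 11 4 10]
After op 2 (in_shuffle): [8 3 1 9 0 7 11 2 4 5 10 6]
After op 3 (reverse): [6 10 5 4 2 11 7 0 9 1 3 8]
After op 4 (cut(1)): [10 5 4 2 11 7 0 9 1 3 8 6]
After op 5 (in_shuffle): [0 10 9 5 1 4 3 2 8 11 6 7]
After op 6 (cut(9)): [11 6 7 0 10 9 5 1 4 3 2 8]
After op 7 (reverse): [8 2 3 4 1 5 9 10 0 7 6 11]
After op 8 (in_shuffle): [9 8 10 2 0 3 7 4 6 1 11 5]
Card 4 is at position 7.

Answer: 7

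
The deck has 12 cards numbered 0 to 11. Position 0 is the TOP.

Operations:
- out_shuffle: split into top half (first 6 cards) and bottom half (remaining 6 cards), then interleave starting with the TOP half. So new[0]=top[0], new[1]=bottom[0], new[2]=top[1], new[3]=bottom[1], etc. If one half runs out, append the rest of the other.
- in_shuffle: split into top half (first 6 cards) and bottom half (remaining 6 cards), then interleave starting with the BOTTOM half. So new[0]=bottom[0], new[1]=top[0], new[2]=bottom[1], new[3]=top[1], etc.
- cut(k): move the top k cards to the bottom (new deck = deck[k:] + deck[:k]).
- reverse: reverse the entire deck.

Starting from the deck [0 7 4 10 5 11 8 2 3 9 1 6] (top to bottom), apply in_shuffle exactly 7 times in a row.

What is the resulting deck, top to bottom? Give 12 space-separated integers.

Answer: 11 6 5 1 10 9 4 3 7 2 0 8

Derivation:
After op 1 (in_shuffle): [8 0 2 7 3 4 9 10 1 5 6 11]
After op 2 (in_shuffle): [9 8 10 0 1 2 5 7 6 3 11 4]
After op 3 (in_shuffle): [5 9 7 8 6 10 3 0 11 1 4 2]
After op 4 (in_shuffle): [3 5 0 9 11 7 1 8 4 6 2 10]
After op 5 (in_shuffle): [1 3 8 5 4 0 6 9 2 11 10 7]
After op 6 (in_shuffle): [6 1 9 3 2 8 11 5 10 4 7 0]
After op 7 (in_shuffle): [11 6 5 1 10 9 4 3 7 2 0 8]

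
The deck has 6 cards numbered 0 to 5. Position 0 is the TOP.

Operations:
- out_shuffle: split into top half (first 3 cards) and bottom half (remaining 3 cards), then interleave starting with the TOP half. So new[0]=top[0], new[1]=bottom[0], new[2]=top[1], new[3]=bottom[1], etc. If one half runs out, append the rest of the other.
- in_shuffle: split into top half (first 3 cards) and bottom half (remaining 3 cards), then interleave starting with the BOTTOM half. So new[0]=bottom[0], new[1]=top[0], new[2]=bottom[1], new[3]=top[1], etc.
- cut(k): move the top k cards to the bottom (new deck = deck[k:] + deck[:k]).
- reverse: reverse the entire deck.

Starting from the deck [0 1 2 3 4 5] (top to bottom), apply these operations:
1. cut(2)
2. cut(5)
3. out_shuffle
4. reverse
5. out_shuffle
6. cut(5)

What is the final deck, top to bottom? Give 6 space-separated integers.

After op 1 (cut(2)): [2 3 4 5 0 1]
After op 2 (cut(5)): [1 2 3 4 5 0]
After op 3 (out_shuffle): [1 4 2 5 3 0]
After op 4 (reverse): [0 3 5 2 4 1]
After op 5 (out_shuffle): [0 2 3 4 5 1]
After op 6 (cut(5)): [1 0 2 3 4 5]

Answer: 1 0 2 3 4 5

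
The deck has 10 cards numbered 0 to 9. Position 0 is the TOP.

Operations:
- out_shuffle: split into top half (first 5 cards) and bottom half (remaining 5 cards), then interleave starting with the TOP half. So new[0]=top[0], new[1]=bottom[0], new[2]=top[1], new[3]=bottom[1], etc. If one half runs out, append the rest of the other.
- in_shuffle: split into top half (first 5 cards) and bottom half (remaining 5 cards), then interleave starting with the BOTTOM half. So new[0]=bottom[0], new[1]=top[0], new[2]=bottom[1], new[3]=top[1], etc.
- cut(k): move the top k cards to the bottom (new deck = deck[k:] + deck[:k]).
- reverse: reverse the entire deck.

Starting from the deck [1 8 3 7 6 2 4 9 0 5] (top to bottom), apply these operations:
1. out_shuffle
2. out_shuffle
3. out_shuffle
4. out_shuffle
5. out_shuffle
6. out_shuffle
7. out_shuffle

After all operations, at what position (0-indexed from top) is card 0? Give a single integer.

Answer: 7

Derivation:
After op 1 (out_shuffle): [1 2 8 4 3 9 7 0 6 5]
After op 2 (out_shuffle): [1 9 2 7 8 0 4 6 3 5]
After op 3 (out_shuffle): [1 0 9 4 2 6 7 3 8 5]
After op 4 (out_shuffle): [1 6 0 7 9 3 4 8 2 5]
After op 5 (out_shuffle): [1 3 6 4 0 8 7 2 9 5]
After op 6 (out_shuffle): [1 8 3 7 6 2 4 9 0 5]
After op 7 (out_shuffle): [1 2 8 4 3 9 7 0 6 5]
Card 0 is at position 7.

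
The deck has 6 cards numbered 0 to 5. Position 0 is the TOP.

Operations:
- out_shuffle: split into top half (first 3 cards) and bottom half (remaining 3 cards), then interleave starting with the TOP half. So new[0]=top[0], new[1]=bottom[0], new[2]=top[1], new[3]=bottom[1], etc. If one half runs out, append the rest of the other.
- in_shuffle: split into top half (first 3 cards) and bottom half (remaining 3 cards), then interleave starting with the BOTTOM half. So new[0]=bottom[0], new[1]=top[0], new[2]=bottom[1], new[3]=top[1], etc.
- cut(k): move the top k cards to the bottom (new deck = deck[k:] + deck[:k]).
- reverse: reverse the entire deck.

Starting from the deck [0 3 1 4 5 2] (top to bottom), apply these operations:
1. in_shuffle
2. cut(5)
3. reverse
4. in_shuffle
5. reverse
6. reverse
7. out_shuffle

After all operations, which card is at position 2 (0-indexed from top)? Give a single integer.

Answer: 2

Derivation:
After op 1 (in_shuffle): [4 0 5 3 2 1]
After op 2 (cut(5)): [1 4 0 5 3 2]
After op 3 (reverse): [2 3 5 0 4 1]
After op 4 (in_shuffle): [0 2 4 3 1 5]
After op 5 (reverse): [5 1 3 4 2 0]
After op 6 (reverse): [0 2 4 3 1 5]
After op 7 (out_shuffle): [0 3 2 1 4 5]
Position 2: card 2.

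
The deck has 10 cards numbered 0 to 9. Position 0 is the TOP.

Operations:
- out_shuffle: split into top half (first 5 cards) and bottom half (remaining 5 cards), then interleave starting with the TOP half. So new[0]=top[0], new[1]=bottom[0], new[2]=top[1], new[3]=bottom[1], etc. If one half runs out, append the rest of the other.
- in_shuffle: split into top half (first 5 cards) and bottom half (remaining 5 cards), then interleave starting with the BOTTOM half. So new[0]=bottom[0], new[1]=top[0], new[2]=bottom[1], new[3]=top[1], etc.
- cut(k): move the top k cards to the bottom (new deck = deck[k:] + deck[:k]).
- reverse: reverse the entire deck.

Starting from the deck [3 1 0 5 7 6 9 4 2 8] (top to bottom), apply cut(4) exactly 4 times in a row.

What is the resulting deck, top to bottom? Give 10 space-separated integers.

After op 1 (cut(4)): [7 6 9 4 2 8 3 1 0 5]
After op 2 (cut(4)): [2 8 3 1 0 5 7 6 9 4]
After op 3 (cut(4)): [0 5 7 6 9 4 2 8 3 1]
After op 4 (cut(4)): [9 4 2 8 3 1 0 5 7 6]

Answer: 9 4 2 8 3 1 0 5 7 6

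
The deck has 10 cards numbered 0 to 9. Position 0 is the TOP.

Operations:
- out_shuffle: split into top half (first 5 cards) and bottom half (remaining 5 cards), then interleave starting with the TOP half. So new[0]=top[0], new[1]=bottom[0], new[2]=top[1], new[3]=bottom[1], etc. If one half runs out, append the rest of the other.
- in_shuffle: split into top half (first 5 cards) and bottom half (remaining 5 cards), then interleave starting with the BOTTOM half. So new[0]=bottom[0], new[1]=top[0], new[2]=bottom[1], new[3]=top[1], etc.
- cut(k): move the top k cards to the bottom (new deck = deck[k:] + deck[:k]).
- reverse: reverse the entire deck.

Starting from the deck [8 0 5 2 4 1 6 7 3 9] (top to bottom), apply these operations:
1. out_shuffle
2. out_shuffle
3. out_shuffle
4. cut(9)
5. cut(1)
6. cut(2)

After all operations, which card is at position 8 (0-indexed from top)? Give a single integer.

Answer: 8

Derivation:
After op 1 (out_shuffle): [8 1 0 6 5 7 2 3 4 9]
After op 2 (out_shuffle): [8 7 1 2 0 3 6 4 5 9]
After op 3 (out_shuffle): [8 3 7 6 1 4 2 5 0 9]
After op 4 (cut(9)): [9 8 3 7 6 1 4 2 5 0]
After op 5 (cut(1)): [8 3 7 6 1 4 2 5 0 9]
After op 6 (cut(2)): [7 6 1 4 2 5 0 9 8 3]
Position 8: card 8.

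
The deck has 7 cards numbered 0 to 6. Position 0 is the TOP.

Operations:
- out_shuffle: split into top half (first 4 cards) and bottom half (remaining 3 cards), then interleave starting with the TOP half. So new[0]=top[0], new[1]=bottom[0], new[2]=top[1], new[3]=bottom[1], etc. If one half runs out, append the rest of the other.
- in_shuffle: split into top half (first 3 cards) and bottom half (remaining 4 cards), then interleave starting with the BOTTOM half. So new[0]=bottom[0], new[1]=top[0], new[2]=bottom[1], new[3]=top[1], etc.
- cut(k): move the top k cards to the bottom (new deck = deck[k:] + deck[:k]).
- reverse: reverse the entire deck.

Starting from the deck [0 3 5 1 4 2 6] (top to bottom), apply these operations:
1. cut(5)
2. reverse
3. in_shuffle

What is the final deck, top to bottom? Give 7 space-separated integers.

Answer: 3 4 0 1 6 5 2

Derivation:
After op 1 (cut(5)): [2 6 0 3 5 1 4]
After op 2 (reverse): [4 1 5 3 0 6 2]
After op 3 (in_shuffle): [3 4 0 1 6 5 2]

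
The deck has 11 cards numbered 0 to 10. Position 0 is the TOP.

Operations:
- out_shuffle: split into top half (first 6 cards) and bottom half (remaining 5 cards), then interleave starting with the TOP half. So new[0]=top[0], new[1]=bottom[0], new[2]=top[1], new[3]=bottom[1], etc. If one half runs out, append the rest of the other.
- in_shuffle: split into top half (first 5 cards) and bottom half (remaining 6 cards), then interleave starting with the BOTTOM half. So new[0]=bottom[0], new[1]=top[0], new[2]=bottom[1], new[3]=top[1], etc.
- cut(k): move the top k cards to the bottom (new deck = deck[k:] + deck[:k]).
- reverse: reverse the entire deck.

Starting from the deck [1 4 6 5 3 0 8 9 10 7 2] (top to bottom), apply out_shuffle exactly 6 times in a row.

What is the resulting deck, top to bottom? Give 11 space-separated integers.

Answer: 1 0 2 3 7 5 10 6 9 4 8

Derivation:
After op 1 (out_shuffle): [1 8 4 9 6 10 5 7 3 2 0]
After op 2 (out_shuffle): [1 5 8 7 4 3 9 2 6 0 10]
After op 3 (out_shuffle): [1 9 5 2 8 6 7 0 4 10 3]
After op 4 (out_shuffle): [1 7 9 0 5 4 2 10 8 3 6]
After op 5 (out_shuffle): [1 2 7 10 9 8 0 3 5 6 4]
After op 6 (out_shuffle): [1 0 2 3 7 5 10 6 9 4 8]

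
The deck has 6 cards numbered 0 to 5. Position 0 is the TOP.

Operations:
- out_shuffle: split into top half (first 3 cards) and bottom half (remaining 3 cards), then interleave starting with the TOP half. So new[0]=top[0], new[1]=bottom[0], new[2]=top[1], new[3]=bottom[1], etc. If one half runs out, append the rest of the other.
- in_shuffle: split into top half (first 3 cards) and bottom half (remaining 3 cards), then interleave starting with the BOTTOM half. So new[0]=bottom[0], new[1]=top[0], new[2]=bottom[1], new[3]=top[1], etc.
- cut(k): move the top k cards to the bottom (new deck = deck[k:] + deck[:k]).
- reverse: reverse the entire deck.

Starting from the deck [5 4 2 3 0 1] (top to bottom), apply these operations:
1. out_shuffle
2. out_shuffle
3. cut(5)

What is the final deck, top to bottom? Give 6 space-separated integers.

After op 1 (out_shuffle): [5 3 4 0 2 1]
After op 2 (out_shuffle): [5 0 3 2 4 1]
After op 3 (cut(5)): [1 5 0 3 2 4]

Answer: 1 5 0 3 2 4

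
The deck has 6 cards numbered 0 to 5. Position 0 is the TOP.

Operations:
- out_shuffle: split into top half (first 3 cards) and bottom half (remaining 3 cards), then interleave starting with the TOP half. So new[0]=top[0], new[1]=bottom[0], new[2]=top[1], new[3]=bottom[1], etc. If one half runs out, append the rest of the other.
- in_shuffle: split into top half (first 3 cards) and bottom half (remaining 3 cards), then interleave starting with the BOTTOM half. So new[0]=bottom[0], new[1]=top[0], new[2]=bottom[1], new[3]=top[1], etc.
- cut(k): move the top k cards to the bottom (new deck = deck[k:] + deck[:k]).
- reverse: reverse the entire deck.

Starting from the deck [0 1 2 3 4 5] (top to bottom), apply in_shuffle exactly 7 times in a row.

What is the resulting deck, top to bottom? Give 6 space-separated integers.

After op 1 (in_shuffle): [3 0 4 1 5 2]
After op 2 (in_shuffle): [1 3 5 0 2 4]
After op 3 (in_shuffle): [0 1 2 3 4 5]
After op 4 (in_shuffle): [3 0 4 1 5 2]
After op 5 (in_shuffle): [1 3 5 0 2 4]
After op 6 (in_shuffle): [0 1 2 3 4 5]
After op 7 (in_shuffle): [3 0 4 1 5 2]

Answer: 3 0 4 1 5 2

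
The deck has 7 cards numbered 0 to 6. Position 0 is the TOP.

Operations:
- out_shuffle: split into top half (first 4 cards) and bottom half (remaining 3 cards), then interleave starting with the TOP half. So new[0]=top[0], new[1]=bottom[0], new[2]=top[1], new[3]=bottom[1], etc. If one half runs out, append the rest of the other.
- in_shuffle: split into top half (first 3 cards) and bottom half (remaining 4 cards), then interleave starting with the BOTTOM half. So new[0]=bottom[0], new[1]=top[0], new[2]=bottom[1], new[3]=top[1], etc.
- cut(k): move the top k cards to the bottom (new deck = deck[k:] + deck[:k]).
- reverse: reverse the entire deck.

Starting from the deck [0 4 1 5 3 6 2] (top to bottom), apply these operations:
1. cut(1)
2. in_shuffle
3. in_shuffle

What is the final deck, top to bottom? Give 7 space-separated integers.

Answer: 1 3 2 4 5 6 0

Derivation:
After op 1 (cut(1)): [4 1 5 3 6 2 0]
After op 2 (in_shuffle): [3 4 6 1 2 5 0]
After op 3 (in_shuffle): [1 3 2 4 5 6 0]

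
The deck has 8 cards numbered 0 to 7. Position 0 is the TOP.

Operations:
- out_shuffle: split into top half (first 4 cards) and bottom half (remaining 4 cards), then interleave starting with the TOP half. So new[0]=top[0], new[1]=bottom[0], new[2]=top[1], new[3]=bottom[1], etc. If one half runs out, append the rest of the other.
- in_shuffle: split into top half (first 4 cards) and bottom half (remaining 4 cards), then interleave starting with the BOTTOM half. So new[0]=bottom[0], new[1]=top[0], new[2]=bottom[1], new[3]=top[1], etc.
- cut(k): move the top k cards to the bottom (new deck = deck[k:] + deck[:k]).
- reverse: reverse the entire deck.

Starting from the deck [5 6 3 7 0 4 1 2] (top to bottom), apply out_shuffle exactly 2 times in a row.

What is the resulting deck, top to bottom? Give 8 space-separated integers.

Answer: 5 3 0 1 6 7 4 2

Derivation:
After op 1 (out_shuffle): [5 0 6 4 3 1 7 2]
After op 2 (out_shuffle): [5 3 0 1 6 7 4 2]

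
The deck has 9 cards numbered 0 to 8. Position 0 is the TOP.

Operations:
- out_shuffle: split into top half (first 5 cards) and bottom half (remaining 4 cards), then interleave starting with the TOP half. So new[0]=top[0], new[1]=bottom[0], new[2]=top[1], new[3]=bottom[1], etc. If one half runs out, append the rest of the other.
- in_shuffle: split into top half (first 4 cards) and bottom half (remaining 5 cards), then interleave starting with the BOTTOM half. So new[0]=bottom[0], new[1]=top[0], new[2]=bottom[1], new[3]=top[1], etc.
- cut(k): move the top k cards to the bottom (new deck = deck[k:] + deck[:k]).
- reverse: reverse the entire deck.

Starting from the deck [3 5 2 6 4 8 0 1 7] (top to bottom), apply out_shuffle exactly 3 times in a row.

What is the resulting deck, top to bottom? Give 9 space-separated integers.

Answer: 3 7 1 0 8 4 6 2 5

Derivation:
After op 1 (out_shuffle): [3 8 5 0 2 1 6 7 4]
After op 2 (out_shuffle): [3 1 8 6 5 7 0 4 2]
After op 3 (out_shuffle): [3 7 1 0 8 4 6 2 5]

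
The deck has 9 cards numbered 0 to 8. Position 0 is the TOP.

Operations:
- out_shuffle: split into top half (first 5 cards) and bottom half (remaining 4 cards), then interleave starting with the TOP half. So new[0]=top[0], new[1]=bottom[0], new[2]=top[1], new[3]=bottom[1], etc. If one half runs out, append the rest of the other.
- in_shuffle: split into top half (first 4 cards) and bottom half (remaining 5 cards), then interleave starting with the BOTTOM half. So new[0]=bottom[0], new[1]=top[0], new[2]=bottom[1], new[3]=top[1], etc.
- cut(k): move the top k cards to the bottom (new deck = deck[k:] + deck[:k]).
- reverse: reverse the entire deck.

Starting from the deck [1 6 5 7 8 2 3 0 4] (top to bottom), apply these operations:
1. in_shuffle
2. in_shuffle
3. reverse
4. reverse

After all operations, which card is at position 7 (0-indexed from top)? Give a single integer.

Answer: 6

Derivation:
After op 1 (in_shuffle): [8 1 2 6 3 5 0 7 4]
After op 2 (in_shuffle): [3 8 5 1 0 2 7 6 4]
After op 3 (reverse): [4 6 7 2 0 1 5 8 3]
After op 4 (reverse): [3 8 5 1 0 2 7 6 4]
Position 7: card 6.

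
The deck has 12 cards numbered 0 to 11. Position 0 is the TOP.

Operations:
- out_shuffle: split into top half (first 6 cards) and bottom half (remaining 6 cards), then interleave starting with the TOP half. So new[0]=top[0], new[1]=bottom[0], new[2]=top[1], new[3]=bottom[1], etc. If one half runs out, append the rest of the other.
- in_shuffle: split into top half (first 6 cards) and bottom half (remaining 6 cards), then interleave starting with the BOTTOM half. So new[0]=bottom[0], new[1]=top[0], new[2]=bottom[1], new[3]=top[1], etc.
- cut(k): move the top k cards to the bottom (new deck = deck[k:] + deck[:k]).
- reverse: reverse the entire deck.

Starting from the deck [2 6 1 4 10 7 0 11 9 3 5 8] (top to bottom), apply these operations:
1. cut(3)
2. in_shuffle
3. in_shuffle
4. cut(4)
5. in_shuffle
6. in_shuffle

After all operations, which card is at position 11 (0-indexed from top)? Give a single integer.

After op 1 (cut(3)): [4 10 7 0 11 9 3 5 8 2 6 1]
After op 2 (in_shuffle): [3 4 5 10 8 7 2 0 6 11 1 9]
After op 3 (in_shuffle): [2 3 0 4 6 5 11 10 1 8 9 7]
After op 4 (cut(4)): [6 5 11 10 1 8 9 7 2 3 0 4]
After op 5 (in_shuffle): [9 6 7 5 2 11 3 10 0 1 4 8]
After op 6 (in_shuffle): [3 9 10 6 0 7 1 5 4 2 8 11]
Position 11: card 11.

Answer: 11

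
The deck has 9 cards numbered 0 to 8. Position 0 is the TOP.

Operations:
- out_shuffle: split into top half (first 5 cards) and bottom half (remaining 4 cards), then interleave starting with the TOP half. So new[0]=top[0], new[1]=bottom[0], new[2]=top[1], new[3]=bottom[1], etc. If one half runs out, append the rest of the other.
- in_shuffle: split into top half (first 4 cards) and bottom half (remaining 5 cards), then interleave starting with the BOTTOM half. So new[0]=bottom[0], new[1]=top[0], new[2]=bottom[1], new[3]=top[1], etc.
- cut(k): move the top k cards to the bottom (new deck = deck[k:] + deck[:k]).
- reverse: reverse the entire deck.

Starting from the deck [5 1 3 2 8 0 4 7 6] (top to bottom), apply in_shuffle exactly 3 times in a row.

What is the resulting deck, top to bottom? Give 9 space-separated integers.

Answer: 7 4 0 8 2 3 1 5 6

Derivation:
After op 1 (in_shuffle): [8 5 0 1 4 3 7 2 6]
After op 2 (in_shuffle): [4 8 3 5 7 0 2 1 6]
After op 3 (in_shuffle): [7 4 0 8 2 3 1 5 6]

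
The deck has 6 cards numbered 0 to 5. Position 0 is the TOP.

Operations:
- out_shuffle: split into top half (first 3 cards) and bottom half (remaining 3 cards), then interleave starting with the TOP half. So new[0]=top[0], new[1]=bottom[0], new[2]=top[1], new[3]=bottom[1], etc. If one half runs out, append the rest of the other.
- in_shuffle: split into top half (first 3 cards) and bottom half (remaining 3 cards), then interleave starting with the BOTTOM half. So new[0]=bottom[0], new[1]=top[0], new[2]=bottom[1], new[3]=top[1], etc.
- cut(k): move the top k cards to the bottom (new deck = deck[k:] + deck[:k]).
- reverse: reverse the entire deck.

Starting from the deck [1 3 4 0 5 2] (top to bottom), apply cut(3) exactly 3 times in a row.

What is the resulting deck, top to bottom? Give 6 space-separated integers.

After op 1 (cut(3)): [0 5 2 1 3 4]
After op 2 (cut(3)): [1 3 4 0 5 2]
After op 3 (cut(3)): [0 5 2 1 3 4]

Answer: 0 5 2 1 3 4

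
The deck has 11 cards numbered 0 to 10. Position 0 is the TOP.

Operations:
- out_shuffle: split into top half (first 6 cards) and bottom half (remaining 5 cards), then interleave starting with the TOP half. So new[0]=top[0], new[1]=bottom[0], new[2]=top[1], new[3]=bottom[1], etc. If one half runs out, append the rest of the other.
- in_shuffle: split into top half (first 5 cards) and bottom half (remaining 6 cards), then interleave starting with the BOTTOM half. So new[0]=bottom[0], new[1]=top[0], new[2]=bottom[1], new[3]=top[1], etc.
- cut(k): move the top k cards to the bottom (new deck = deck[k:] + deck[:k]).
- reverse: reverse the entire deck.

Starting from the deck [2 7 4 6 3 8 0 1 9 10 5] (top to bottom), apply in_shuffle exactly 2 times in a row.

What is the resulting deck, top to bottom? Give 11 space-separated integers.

Answer: 4 8 9 2 6 0 10 7 3 1 5

Derivation:
After op 1 (in_shuffle): [8 2 0 7 1 4 9 6 10 3 5]
After op 2 (in_shuffle): [4 8 9 2 6 0 10 7 3 1 5]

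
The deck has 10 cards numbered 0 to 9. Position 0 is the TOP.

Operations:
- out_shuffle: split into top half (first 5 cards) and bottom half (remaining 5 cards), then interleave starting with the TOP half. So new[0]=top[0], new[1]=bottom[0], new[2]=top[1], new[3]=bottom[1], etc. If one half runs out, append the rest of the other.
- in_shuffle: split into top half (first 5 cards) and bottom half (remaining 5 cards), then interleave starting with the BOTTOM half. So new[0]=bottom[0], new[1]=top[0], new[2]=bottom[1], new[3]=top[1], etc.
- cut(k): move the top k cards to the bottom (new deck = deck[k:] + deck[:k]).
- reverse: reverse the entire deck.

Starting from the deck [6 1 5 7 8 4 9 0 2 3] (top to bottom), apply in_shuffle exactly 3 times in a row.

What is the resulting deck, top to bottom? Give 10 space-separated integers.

After op 1 (in_shuffle): [4 6 9 1 0 5 2 7 3 8]
After op 2 (in_shuffle): [5 4 2 6 7 9 3 1 8 0]
After op 3 (in_shuffle): [9 5 3 4 1 2 8 6 0 7]

Answer: 9 5 3 4 1 2 8 6 0 7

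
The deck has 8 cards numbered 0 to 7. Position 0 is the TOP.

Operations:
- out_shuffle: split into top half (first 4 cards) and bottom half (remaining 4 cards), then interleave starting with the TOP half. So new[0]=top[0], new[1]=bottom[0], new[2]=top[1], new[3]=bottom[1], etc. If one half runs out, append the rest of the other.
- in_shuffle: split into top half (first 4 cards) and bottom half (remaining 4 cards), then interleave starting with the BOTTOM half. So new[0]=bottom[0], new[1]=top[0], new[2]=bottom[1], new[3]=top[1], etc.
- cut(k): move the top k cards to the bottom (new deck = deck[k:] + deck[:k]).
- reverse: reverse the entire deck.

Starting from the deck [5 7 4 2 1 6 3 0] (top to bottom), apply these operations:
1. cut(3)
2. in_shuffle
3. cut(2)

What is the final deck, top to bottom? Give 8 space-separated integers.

Answer: 5 1 7 6 4 3 0 2

Derivation:
After op 1 (cut(3)): [2 1 6 3 0 5 7 4]
After op 2 (in_shuffle): [0 2 5 1 7 6 4 3]
After op 3 (cut(2)): [5 1 7 6 4 3 0 2]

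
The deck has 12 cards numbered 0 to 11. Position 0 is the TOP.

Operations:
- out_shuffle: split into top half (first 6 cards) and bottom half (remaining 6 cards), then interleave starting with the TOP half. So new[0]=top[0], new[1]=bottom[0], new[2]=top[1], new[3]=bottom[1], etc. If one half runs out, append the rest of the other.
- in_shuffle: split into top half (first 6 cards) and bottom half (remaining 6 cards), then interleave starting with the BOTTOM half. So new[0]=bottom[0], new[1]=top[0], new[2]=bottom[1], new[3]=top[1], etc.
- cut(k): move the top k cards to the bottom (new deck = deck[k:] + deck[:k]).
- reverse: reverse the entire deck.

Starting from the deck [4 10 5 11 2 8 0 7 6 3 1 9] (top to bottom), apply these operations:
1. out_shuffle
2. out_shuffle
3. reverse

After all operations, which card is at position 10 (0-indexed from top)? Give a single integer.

Answer: 11

Derivation:
After op 1 (out_shuffle): [4 0 10 7 5 6 11 3 2 1 8 9]
After op 2 (out_shuffle): [4 11 0 3 10 2 7 1 5 8 6 9]
After op 3 (reverse): [9 6 8 5 1 7 2 10 3 0 11 4]
Position 10: card 11.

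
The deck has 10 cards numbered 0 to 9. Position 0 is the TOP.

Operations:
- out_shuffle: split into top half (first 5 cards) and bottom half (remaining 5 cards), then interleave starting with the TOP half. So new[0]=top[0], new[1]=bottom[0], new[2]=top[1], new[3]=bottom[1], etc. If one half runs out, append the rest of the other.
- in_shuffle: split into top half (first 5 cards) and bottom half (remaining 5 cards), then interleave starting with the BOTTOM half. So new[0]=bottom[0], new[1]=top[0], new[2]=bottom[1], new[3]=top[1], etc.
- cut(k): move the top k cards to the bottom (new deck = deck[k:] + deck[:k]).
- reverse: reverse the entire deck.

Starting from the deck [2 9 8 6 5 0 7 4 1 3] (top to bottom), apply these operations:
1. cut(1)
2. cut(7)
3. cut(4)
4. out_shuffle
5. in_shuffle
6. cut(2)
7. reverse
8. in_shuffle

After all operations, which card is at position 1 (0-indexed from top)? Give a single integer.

Answer: 8

Derivation:
After op 1 (cut(1)): [9 8 6 5 0 7 4 1 3 2]
After op 2 (cut(7)): [1 3 2 9 8 6 5 0 7 4]
After op 3 (cut(4)): [8 6 5 0 7 4 1 3 2 9]
After op 4 (out_shuffle): [8 4 6 1 5 3 0 2 7 9]
After op 5 (in_shuffle): [3 8 0 4 2 6 7 1 9 5]
After op 6 (cut(2)): [0 4 2 6 7 1 9 5 3 8]
After op 7 (reverse): [8 3 5 9 1 7 6 2 4 0]
After op 8 (in_shuffle): [7 8 6 3 2 5 4 9 0 1]
Position 1: card 8.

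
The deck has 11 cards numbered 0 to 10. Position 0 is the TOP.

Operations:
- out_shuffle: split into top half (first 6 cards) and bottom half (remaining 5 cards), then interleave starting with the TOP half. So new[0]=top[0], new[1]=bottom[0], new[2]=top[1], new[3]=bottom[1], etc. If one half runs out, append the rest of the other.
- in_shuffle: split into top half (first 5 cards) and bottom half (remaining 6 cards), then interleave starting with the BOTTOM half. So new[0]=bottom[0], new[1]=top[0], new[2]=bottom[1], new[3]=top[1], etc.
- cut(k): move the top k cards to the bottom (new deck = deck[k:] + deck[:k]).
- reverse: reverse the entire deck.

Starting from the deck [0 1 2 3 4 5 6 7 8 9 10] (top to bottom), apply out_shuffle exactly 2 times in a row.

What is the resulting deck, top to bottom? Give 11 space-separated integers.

Answer: 0 3 6 9 1 4 7 10 2 5 8

Derivation:
After op 1 (out_shuffle): [0 6 1 7 2 8 3 9 4 10 5]
After op 2 (out_shuffle): [0 3 6 9 1 4 7 10 2 5 8]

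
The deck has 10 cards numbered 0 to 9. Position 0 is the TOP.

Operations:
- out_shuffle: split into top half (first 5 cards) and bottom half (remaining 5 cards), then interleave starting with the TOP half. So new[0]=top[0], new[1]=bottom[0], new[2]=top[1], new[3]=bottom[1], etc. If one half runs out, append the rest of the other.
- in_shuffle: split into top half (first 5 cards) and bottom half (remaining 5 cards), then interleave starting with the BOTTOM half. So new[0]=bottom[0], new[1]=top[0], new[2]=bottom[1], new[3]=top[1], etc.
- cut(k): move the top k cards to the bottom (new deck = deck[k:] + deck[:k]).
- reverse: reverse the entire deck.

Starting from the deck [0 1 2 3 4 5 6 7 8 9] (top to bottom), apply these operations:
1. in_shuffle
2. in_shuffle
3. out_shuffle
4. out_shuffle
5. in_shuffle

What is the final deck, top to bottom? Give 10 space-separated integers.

Answer: 4 2 9 1 3 6 8 0 7 5

Derivation:
After op 1 (in_shuffle): [5 0 6 1 7 2 8 3 9 4]
After op 2 (in_shuffle): [2 5 8 0 3 6 9 1 4 7]
After op 3 (out_shuffle): [2 6 5 9 8 1 0 4 3 7]
After op 4 (out_shuffle): [2 1 6 0 5 4 9 3 8 7]
After op 5 (in_shuffle): [4 2 9 1 3 6 8 0 7 5]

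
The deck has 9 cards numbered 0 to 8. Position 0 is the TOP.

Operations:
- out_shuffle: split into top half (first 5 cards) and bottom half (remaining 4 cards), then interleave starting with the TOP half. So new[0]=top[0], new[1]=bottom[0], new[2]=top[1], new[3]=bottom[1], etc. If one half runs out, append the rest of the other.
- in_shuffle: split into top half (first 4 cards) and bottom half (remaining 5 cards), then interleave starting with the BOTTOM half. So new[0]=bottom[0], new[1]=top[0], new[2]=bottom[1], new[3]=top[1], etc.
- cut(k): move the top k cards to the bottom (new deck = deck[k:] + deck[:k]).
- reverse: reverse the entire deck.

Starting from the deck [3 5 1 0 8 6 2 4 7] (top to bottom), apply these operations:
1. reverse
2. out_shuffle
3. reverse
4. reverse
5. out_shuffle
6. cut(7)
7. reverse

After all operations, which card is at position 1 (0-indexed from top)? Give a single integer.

After op 1 (reverse): [7 4 2 6 8 0 1 5 3]
After op 2 (out_shuffle): [7 0 4 1 2 5 6 3 8]
After op 3 (reverse): [8 3 6 5 2 1 4 0 7]
After op 4 (reverse): [7 0 4 1 2 5 6 3 8]
After op 5 (out_shuffle): [7 5 0 6 4 3 1 8 2]
After op 6 (cut(7)): [8 2 7 5 0 6 4 3 1]
After op 7 (reverse): [1 3 4 6 0 5 7 2 8]
Position 1: card 3.

Answer: 3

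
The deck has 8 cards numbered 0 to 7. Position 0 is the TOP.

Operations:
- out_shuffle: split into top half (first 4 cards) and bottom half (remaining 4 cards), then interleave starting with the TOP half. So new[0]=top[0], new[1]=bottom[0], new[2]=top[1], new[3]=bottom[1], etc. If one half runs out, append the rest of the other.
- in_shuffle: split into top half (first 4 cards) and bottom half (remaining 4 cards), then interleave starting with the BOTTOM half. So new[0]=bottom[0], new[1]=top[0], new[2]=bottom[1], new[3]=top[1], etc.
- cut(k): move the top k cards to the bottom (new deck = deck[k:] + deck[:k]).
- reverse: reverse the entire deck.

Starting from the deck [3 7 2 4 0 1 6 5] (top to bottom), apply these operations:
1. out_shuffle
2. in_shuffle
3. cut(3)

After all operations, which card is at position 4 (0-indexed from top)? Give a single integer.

Answer: 1

Derivation:
After op 1 (out_shuffle): [3 0 7 1 2 6 4 5]
After op 2 (in_shuffle): [2 3 6 0 4 7 5 1]
After op 3 (cut(3)): [0 4 7 5 1 2 3 6]
Position 4: card 1.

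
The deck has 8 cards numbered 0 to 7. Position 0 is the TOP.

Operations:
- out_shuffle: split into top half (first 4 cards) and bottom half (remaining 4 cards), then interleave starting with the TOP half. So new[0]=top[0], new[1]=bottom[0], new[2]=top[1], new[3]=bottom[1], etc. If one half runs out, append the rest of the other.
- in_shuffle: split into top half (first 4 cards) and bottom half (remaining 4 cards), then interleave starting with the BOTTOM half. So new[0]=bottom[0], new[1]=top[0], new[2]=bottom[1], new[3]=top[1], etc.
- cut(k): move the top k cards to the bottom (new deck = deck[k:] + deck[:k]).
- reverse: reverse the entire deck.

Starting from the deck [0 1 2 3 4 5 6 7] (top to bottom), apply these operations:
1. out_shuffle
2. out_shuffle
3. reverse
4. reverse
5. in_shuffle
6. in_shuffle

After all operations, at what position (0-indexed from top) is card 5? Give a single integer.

After op 1 (out_shuffle): [0 4 1 5 2 6 3 7]
After op 2 (out_shuffle): [0 2 4 6 1 3 5 7]
After op 3 (reverse): [7 5 3 1 6 4 2 0]
After op 4 (reverse): [0 2 4 6 1 3 5 7]
After op 5 (in_shuffle): [1 0 3 2 5 4 7 6]
After op 6 (in_shuffle): [5 1 4 0 7 3 6 2]
Card 5 is at position 0.

Answer: 0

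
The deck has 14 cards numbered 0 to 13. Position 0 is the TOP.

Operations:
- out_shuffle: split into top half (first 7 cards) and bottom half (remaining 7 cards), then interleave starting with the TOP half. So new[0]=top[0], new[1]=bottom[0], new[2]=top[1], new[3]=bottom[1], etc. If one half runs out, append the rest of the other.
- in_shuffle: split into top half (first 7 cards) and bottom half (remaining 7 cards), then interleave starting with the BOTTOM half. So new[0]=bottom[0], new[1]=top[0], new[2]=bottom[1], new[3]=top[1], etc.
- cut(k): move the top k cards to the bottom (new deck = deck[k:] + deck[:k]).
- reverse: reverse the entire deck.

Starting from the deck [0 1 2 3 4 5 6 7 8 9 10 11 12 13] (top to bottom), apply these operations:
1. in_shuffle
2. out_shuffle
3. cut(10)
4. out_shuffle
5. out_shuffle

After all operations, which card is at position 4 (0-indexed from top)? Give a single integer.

After op 1 (in_shuffle): [7 0 8 1 9 2 10 3 11 4 12 5 13 6]
After op 2 (out_shuffle): [7 3 0 11 8 4 1 12 9 5 2 13 10 6]
After op 3 (cut(10)): [2 13 10 6 7 3 0 11 8 4 1 12 9 5]
After op 4 (out_shuffle): [2 11 13 8 10 4 6 1 7 12 3 9 0 5]
After op 5 (out_shuffle): [2 1 11 7 13 12 8 3 10 9 4 0 6 5]
Position 4: card 13.

Answer: 13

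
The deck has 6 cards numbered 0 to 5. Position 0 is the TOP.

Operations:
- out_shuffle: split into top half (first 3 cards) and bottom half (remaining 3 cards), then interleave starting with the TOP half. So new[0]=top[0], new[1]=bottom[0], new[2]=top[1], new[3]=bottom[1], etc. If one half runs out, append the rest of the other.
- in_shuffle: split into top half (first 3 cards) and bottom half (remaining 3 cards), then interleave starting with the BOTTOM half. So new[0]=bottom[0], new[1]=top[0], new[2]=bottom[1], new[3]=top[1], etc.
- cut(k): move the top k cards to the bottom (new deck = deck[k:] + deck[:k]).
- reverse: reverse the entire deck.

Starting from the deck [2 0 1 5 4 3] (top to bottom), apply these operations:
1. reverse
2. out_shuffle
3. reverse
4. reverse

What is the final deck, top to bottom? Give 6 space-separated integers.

After op 1 (reverse): [3 4 5 1 0 2]
After op 2 (out_shuffle): [3 1 4 0 5 2]
After op 3 (reverse): [2 5 0 4 1 3]
After op 4 (reverse): [3 1 4 0 5 2]

Answer: 3 1 4 0 5 2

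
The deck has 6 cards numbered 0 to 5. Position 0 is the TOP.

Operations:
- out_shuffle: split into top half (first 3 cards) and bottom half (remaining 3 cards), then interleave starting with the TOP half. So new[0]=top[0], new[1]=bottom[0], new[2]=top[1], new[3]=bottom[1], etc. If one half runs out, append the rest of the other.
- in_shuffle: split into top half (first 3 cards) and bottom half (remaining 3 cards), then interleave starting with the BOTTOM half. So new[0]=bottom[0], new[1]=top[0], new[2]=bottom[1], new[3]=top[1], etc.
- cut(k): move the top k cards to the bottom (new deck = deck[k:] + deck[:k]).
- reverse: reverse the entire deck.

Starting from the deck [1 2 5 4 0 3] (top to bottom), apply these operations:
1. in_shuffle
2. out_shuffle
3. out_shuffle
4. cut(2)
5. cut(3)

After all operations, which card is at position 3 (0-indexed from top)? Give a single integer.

After op 1 (in_shuffle): [4 1 0 2 3 5]
After op 2 (out_shuffle): [4 2 1 3 0 5]
After op 3 (out_shuffle): [4 3 2 0 1 5]
After op 4 (cut(2)): [2 0 1 5 4 3]
After op 5 (cut(3)): [5 4 3 2 0 1]
Position 3: card 2.

Answer: 2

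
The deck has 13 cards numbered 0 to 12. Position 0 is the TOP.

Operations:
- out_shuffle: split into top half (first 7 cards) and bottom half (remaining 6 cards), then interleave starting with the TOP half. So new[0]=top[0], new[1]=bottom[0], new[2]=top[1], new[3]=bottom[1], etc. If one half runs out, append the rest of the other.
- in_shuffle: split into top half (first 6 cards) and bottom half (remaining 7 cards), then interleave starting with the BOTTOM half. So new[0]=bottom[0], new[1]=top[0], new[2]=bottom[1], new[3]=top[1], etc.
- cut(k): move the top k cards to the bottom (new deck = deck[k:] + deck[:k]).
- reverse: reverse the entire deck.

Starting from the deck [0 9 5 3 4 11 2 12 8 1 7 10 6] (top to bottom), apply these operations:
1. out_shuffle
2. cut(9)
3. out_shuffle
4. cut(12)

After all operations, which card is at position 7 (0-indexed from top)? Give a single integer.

After op 1 (out_shuffle): [0 12 9 8 5 1 3 7 4 10 11 6 2]
After op 2 (cut(9)): [10 11 6 2 0 12 9 8 5 1 3 7 4]
After op 3 (out_shuffle): [10 8 11 5 6 1 2 3 0 7 12 4 9]
After op 4 (cut(12)): [9 10 8 11 5 6 1 2 3 0 7 12 4]
Position 7: card 2.

Answer: 2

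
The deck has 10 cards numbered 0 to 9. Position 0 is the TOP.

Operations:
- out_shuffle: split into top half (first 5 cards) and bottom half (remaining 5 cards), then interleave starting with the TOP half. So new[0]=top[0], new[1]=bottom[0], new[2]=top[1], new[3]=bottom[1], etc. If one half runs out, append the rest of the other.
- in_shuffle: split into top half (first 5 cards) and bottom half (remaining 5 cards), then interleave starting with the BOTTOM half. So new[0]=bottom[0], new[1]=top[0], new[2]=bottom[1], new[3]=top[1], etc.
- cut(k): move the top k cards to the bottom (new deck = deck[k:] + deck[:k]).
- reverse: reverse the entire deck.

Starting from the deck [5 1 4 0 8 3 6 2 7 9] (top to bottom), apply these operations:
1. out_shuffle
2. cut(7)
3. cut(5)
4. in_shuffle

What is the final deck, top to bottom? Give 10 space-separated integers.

Answer: 7 1 8 6 9 4 5 2 3 0

Derivation:
After op 1 (out_shuffle): [5 3 1 6 4 2 0 7 8 9]
After op 2 (cut(7)): [7 8 9 5 3 1 6 4 2 0]
After op 3 (cut(5)): [1 6 4 2 0 7 8 9 5 3]
After op 4 (in_shuffle): [7 1 8 6 9 4 5 2 3 0]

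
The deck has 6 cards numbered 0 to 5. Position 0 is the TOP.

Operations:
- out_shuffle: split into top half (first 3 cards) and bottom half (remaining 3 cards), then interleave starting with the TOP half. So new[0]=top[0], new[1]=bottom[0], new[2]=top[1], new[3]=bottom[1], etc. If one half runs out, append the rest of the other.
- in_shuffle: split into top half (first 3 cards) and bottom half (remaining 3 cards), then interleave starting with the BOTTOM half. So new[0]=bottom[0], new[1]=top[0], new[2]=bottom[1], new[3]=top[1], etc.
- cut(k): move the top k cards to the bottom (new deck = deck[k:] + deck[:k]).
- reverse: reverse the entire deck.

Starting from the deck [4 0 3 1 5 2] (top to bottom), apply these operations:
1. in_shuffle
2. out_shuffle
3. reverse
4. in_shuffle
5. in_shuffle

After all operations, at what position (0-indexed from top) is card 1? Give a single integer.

Answer: 2

Derivation:
After op 1 (in_shuffle): [1 4 5 0 2 3]
After op 2 (out_shuffle): [1 0 4 2 5 3]
After op 3 (reverse): [3 5 2 4 0 1]
After op 4 (in_shuffle): [4 3 0 5 1 2]
After op 5 (in_shuffle): [5 4 1 3 2 0]
Card 1 is at position 2.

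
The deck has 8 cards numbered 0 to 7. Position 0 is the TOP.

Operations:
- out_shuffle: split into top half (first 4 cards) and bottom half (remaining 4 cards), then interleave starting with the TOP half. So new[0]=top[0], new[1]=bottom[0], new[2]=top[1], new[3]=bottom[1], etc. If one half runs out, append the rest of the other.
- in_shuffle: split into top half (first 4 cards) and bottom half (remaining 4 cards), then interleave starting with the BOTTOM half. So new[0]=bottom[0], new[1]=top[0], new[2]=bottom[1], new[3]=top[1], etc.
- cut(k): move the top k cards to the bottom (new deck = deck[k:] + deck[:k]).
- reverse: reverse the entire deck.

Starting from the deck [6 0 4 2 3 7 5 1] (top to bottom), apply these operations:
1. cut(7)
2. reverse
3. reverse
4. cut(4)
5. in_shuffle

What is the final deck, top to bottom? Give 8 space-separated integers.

Answer: 1 2 6 3 0 7 4 5

Derivation:
After op 1 (cut(7)): [1 6 0 4 2 3 7 5]
After op 2 (reverse): [5 7 3 2 4 0 6 1]
After op 3 (reverse): [1 6 0 4 2 3 7 5]
After op 4 (cut(4)): [2 3 7 5 1 6 0 4]
After op 5 (in_shuffle): [1 2 6 3 0 7 4 5]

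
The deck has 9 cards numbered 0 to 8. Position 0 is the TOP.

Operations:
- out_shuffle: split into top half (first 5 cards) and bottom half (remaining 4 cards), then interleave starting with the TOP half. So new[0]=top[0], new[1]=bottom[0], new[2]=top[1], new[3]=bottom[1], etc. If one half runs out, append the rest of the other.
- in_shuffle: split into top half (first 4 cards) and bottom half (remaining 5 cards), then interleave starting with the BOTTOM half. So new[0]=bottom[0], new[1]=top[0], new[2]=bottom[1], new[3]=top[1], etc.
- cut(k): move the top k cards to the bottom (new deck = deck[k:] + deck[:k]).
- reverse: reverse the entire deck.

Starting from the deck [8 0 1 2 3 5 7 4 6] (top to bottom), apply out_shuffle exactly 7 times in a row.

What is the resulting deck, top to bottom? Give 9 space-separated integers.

After op 1 (out_shuffle): [8 5 0 7 1 4 2 6 3]
After op 2 (out_shuffle): [8 4 5 2 0 6 7 3 1]
After op 3 (out_shuffle): [8 6 4 7 5 3 2 1 0]
After op 4 (out_shuffle): [8 3 6 2 4 1 7 0 5]
After op 5 (out_shuffle): [8 1 3 7 6 0 2 5 4]
After op 6 (out_shuffle): [8 0 1 2 3 5 7 4 6]
After op 7 (out_shuffle): [8 5 0 7 1 4 2 6 3]

Answer: 8 5 0 7 1 4 2 6 3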